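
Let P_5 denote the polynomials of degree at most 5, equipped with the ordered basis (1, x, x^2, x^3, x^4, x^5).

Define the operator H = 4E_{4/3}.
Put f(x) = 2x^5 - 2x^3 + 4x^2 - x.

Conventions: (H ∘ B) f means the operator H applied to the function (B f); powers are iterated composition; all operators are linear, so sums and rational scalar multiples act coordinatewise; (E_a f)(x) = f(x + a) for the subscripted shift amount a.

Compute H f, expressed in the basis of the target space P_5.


the image equals g(x) = 8x^5 + (160/3)x^4 + (1208/9)x^3 + (4688/27)x^2 + (9916/81)x + 9200/243

E_{4/3} f = 2x^5 + (40/3)x^4 + (302/9)x^3 + (1172/27)x^2 + (2479/81)x + 2300/243
(4E_{4/3}) f = 8x^5 + (160/3)x^4 + (1208/9)x^3 + (4688/27)x^2 + (9916/81)x + 9200/243


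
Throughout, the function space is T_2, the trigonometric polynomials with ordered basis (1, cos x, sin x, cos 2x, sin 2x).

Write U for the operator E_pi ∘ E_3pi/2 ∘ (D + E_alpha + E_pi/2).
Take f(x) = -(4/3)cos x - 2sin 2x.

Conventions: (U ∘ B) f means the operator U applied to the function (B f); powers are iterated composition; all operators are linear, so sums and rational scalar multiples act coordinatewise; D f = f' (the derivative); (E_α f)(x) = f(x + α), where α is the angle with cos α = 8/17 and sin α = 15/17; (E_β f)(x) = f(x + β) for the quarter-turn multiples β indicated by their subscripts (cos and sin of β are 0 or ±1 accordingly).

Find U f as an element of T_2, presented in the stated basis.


g(x) = (196/51)cos x + (32/51)sin x + (1636/289)cos 2x - (900/289)sin 2x

D f = (4/3)sin x - 4cos 2x
E_alpha f = -(32/51)cos x + (20/17)sin x - (480/289)cos 2x + (322/289)sin 2x
E_pi/2 f = (4/3)sin x + 2sin 2x
(D + E_alpha + E_pi/2) f = -(32/51)cos x + (196/51)sin x - (1636/289)cos 2x + (900/289)sin 2x
E_3pi/2 (D + E_alpha + E_pi/2) f = -(196/51)cos x - (32/51)sin x + (1636/289)cos 2x - (900/289)sin 2x
E_pi E_3pi/2 (D + E_alpha + E_pi/2) f = (196/51)cos x + (32/51)sin x + (1636/289)cos 2x - (900/289)sin 2x


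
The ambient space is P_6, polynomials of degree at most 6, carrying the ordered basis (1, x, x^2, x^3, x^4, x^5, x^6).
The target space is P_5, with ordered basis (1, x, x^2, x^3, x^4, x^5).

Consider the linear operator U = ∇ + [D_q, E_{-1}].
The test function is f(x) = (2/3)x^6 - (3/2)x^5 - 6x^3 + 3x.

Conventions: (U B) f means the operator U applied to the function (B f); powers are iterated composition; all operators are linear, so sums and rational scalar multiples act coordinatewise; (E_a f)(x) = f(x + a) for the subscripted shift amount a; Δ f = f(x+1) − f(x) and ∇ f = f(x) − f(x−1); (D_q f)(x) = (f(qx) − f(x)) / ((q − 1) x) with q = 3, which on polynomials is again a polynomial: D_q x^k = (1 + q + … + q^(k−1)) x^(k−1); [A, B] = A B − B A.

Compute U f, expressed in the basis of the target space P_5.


∇ f = 4x^5 - (35/2)x^4 + (85/3)x^3 - 43x^2 + (59/2)x - 31/6
E_{-1} f = (2/3)x^6 - (11/2)x^5 + (35/2)x^4 - (103/3)x^3 + 43x^2 - (53/2)x + 31/6
D_q E_{-1} f = (728/3)x^5 - (1331/2)x^4 + 700x^3 - (1339/3)x^2 + 172x - 53/2
D_q f = (728/3)x^5 - (363/2)x^4 - 78x^2 + 3
E_{-1} D_q f = (728/3)x^5 - (8369/6)x^4 + (9458/3)x^3 - (10781/3)x^2 + (6286/3)x - 2995/6
[D_q, E_{-1}] f = (2188/3)x^4 - (7358/3)x^3 + (9442/3)x^2 - (5770/3)x + 1418/3
(∇ + [D_q, E_{-1}]) f = 4x^5 + (4271/6)x^4 - (7273/3)x^3 + (9313/3)x^2 - (11363/6)x + 935/2

the result is g(x) = 4x^5 + (4271/6)x^4 - (7273/3)x^3 + (9313/3)x^2 - (11363/6)x + 935/2


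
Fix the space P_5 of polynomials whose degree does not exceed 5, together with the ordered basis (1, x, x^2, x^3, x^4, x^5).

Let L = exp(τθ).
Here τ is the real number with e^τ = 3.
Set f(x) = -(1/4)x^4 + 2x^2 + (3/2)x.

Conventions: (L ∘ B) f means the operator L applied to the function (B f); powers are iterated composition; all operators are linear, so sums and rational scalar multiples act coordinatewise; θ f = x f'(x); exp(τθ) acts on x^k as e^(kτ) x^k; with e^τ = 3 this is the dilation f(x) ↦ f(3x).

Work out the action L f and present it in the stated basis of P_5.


the image equals g(x) = -(81/4)x^4 + 18x^2 + (9/2)x

exp(τθ) x^k = e^(kτ) x^k; with e^τ = 3 this sends x^k to 3^k x^k
x ↦ 3 x
x^2 ↦ 9 x^2
x^4 ↦ 81 x^4
applying this coordinatewise to f: exp(τθ) f = -(81/4)x^4 + 18x^2 + (9/2)x


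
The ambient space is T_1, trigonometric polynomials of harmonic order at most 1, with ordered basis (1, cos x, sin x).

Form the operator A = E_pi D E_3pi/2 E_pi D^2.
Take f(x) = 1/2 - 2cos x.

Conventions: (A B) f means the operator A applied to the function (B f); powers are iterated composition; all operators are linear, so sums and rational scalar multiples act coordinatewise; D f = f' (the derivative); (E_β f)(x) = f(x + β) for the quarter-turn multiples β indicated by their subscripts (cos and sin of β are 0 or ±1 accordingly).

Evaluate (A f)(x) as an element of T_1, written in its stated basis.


g(x) = 2cos x

D f = 2sin x
D D f = 2cos x
E_pi D^2 f = -2cos x
E_3pi/2 (E_pi D^2) f = -2sin x
D E_3pi/2 (E_pi D^2) f = -2cos x
E_pi D E_3pi/2 (E_pi D^2) f = 2cos x


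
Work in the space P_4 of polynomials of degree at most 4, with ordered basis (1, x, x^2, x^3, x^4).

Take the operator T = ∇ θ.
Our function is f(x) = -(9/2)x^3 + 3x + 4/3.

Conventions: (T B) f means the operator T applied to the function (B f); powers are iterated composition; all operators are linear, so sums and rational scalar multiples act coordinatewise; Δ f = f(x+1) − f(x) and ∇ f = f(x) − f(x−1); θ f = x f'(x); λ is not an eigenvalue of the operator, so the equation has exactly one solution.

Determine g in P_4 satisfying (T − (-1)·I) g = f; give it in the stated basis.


g(x) = -(9/2)x^3 + (81/2)x^2 - (399/2)x + 886/3

write g with unknown coordinates in the stated basis and equate coefficients in (T − (-1)·I) g = f
solving from the highest basis element down gives g = -(9/2)x^3 + (81/2)x^2 - (399/2)x + 886/3
check: T g = -(81/2)x^2 + (405/2)x - 294
so T g − (-1)·g = -(9/2)x^3 + 3x + 4/3 = f ✓


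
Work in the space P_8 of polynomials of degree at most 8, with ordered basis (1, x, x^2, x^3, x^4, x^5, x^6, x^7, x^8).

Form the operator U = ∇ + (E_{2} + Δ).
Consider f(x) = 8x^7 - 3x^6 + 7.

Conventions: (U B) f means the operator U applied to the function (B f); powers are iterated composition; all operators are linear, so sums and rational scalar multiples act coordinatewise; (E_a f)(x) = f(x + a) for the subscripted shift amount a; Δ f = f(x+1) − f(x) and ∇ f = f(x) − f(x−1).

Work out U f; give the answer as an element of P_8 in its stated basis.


the image equals g(x) = 8x^7 + 221x^6 + 600x^5 + 2620x^4 + 3880x^3 + 4992x^2 + 2972x + 855

∇ f = 56x^6 - 186x^5 + 325x^4 - 340x^3 + 213x^2 - 74x + 11
E_{2} f = 8x^7 + 109x^6 + 636x^5 + 2060x^4 + 4000x^3 + 4656x^2 + 3008x + 839
Δ f = 56x^6 + 150x^5 + 235x^4 + 220x^3 + 123x^2 + 38x + 5
(E_{2} + Δ) f = 8x^7 + 165x^6 + 786x^5 + 2295x^4 + 4220x^3 + 4779x^2 + 3046x + 844
(∇ + (E_{2} + Δ)) f = 8x^7 + 221x^6 + 600x^5 + 2620x^4 + 3880x^3 + 4992x^2 + 2972x + 855


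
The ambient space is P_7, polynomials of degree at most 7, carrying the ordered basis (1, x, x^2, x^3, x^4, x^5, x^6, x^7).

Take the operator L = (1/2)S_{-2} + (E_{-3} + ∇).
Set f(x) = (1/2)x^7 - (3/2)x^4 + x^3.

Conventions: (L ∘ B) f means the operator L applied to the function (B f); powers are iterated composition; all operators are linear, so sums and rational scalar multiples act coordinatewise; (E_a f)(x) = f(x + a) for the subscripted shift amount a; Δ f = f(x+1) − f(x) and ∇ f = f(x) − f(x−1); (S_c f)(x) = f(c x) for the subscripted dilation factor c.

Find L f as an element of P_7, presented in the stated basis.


the result is g(x) = -(63/2)x^7 - 7x^6 + 84x^5 - (937/2)x^4 + 1409x^3 - 2619x^2 + 2728x - 1239

S_{-2} f = -64x^7 - 24x^4 - 8x^3
((1/2)S_{-2}) f = -32x^7 - 12x^4 - 4x^3
E_{-3} f = (1/2)x^7 - (21/2)x^6 + (189/2)x^5 - 474x^4 + (2873/2)x^3 - (5283/2)x^2 + (5481/2)x - 1242
∇ f = (7/2)x^6 - (21/2)x^5 + (35/2)x^4 - (47/2)x^3 + (45/2)x^2 - (25/2)x + 3
(E_{-3} + ∇) f = (1/2)x^7 - 7x^6 + 84x^5 - (913/2)x^4 + 1413x^3 - 2619x^2 + 2728x - 1239
((1/2)S_{-2} + (E_{-3} + ∇)) f = -(63/2)x^7 - 7x^6 + 84x^5 - (937/2)x^4 + 1409x^3 - 2619x^2 + 2728x - 1239


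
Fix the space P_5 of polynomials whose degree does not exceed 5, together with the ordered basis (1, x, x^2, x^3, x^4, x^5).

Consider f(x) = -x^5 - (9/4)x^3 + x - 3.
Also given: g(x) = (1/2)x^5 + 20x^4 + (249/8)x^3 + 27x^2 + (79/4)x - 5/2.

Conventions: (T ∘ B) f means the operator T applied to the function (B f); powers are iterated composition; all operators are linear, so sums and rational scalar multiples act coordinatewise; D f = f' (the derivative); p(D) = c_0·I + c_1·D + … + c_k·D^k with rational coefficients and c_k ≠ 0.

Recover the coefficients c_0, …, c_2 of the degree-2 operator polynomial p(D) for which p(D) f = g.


D^0 f = -x^5 - (9/4)x^3 + x - 3
D^1 f = -5x^4 - (27/4)x^2 + 1
D^2 f = -20x^3 - (27/2)x
matching coefficients of g against c_0 f + c_1 Df + … from the top degree down determines the c_i
solution: c_0 = -1/2, c_1 = -4, c_2 = -3/2

p(D) = -(1/2)·I − 4·D − (3/2)·D^2, i.e. c_0 = -1/2, c_1 = -4, c_2 = -3/2


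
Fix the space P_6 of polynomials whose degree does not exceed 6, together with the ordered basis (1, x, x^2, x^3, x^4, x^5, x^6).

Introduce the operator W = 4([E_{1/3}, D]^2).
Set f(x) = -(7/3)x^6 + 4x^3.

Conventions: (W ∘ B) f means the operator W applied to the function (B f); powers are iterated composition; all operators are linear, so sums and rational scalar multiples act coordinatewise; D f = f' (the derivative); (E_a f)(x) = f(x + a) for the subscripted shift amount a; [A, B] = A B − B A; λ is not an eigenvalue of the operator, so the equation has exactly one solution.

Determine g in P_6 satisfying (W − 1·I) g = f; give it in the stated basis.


the result is g(x) = (7/3)x^6 - 4x^3

write g with unknown coordinates in the stated basis and equate coefficients in (W − 1·I) g = f
solving from the highest basis element down gives g = (7/3)x^6 - 4x^3
check: W g = 0
so W g − 1·g = -(7/3)x^6 + 4x^3 = f ✓


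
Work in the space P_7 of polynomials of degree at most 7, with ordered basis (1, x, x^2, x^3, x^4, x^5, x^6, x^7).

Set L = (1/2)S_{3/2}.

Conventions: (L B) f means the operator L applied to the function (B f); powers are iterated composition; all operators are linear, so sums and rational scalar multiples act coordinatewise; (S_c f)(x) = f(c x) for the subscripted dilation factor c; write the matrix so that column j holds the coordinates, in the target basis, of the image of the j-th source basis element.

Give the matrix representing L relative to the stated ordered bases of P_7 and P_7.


image of 1: 1/2
image of x: (3/4)x
image of x^2: (9/8)x^2
image of x^3: (27/16)x^3
image of x^4: (81/32)x^4
image of x^5: (243/64)x^5
image of x^6: (729/128)x^6
image of x^7: (2187/256)x^7
each image's coordinates form column j of the matrix

the matrix is [[1/2, 0, 0, 0, 0, 0, 0, 0]; [0, 3/4, 0, 0, 0, 0, 0, 0]; [0, 0, 9/8, 0, 0, 0, 0, 0]; [0, 0, 0, 27/16, 0, 0, 0, 0]; [0, 0, 0, 0, 81/32, 0, 0, 0]; [0, 0, 0, 0, 0, 243/64, 0, 0]; [0, 0, 0, 0, 0, 0, 729/128, 0]; [0, 0, 0, 0, 0, 0, 0, 2187/256]] (rows listed top to bottom)


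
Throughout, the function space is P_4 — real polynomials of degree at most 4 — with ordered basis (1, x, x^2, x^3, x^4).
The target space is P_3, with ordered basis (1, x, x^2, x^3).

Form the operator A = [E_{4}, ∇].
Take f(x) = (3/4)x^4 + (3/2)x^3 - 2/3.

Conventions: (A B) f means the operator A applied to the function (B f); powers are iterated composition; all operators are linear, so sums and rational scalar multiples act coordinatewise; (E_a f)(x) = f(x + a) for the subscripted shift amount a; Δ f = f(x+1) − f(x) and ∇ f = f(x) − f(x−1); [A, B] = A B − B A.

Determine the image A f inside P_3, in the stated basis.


∇ f = 3x^3 - (3/2)x + 3/4
E_{4} ∇ f = 3x^3 + 36x^2 + (285/2)x + 747/4
E_{4} f = (3/4)x^4 + (27/2)x^3 + 90x^2 + 264x + 862/3
∇ E_{4} f = 3x^3 + 36x^2 + (285/2)x + 747/4
[E_{4}, ∇] f = 0

g(x) = 0


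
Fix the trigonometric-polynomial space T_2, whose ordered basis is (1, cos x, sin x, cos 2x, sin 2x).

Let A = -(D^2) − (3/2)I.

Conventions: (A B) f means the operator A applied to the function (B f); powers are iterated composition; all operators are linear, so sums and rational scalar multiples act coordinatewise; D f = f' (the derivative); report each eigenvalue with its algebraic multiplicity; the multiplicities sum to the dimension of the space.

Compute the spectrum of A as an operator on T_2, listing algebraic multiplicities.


λ = -3/2 (multiplicity 1), λ = -1/2 (multiplicity 2), λ = 5/2 (multiplicity 2)

image of 1: -3/2
image of cos x: -(1/2)cos x
image of sin x: -(1/2)sin x
image of cos 2x: (5/2)cos 2x
image of sin 2x: (5/2)sin 2x
the matrix is diagonal; its diagonal is (-3/2, -1/2, -1/2, 5/2, 5/2)
for a triangular matrix the eigenvalues are the diagonal entries, with algebraic multiplicity their repetition count


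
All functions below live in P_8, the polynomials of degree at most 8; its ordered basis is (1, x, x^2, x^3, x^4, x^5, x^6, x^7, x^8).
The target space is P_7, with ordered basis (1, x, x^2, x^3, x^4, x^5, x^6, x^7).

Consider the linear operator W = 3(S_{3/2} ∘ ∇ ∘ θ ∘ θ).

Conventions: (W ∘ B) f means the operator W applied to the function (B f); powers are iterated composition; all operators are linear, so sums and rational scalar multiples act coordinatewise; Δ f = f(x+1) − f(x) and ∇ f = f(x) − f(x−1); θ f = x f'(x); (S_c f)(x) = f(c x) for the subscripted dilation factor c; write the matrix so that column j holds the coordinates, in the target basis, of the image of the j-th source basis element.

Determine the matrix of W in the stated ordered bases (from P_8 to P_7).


image of 1: 0
image of x: 3
image of x^2: 36x - 12
image of x^3: (729/4)x^2 - (243/2)x + 27
image of x^4: 648x^3 - 648x^2 + 288x - 48
image of x^5: (30375/16)x^4 - (10125/4)x^3 + (3375/2)x^2 - (1125/2)x + 75
image of x^6: (19683/4)x^5 - (32805/4)x^4 + 7290x^3 - 3645x^2 + 972x - 108
image of x^7: (750141/64)x^6 - (750141/32)x^5 + (416745/16)x^4 - (138915/8)x^3 + (27783/4)x^2 - (3087/2)x + 147
image of x^8: 26244x^7 - 61236x^6 + 81648x^5 - 68040x^4 + 36288x^3 - 12096x^2 + 2304x - 192
each image's coordinates form column j of the matrix

the matrix is [[0, 3, -12, 27, -48, 75, -108, 147, -192]; [0, 0, 36, -243/2, 288, -1125/2, 972, -3087/2, 2304]; [0, 0, 0, 729/4, -648, 3375/2, -3645, 27783/4, -12096]; [0, 0, 0, 0, 648, -10125/4, 7290, -138915/8, 36288]; [0, 0, 0, 0, 0, 30375/16, -32805/4, 416745/16, -68040]; [0, 0, 0, 0, 0, 0, 19683/4, -750141/32, 81648]; [0, 0, 0, 0, 0, 0, 0, 750141/64, -61236]; [0, 0, 0, 0, 0, 0, 0, 0, 26244]] (rows listed top to bottom)


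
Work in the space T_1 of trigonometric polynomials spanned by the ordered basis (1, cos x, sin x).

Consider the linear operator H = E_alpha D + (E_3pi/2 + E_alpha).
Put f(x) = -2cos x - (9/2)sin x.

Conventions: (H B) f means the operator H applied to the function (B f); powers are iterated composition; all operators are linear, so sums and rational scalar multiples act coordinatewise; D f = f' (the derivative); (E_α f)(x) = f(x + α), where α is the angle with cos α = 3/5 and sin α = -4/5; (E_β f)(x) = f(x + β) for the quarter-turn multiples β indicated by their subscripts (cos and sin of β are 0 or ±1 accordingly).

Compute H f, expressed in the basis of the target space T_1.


g(x) = (13/5)cos x - (87/10)sin x

D f = -(9/2)cos x + 2sin x
E_alpha D f = -(43/10)cos x - (12/5)sin x
E_3pi/2 f = (9/2)cos x - 2sin x
E_alpha f = (12/5)cos x - (43/10)sin x
(E_3pi/2 + E_alpha) f = (69/10)cos x - (63/10)sin x
(E_alpha D + (E_3pi/2 + E_alpha)) f = (13/5)cos x - (87/10)sin x


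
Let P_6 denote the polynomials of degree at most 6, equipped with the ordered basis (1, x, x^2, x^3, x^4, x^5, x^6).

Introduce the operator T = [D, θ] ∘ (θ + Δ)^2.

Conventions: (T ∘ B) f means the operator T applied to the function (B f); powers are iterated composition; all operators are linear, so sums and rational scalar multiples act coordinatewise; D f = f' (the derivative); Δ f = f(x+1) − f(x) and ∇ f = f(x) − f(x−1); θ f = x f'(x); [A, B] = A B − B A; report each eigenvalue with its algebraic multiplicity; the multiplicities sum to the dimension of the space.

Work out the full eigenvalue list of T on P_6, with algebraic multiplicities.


λ = 0 (multiplicity 7)

image of 1: 0
image of x: 1
image of x^2: 8x + 6
image of x^3: 27x^2 + 30x + 18
image of x^4: 64x^3 + 84x^2 + 96x + 44
image of x^5: 125x^4 + 180x^3 + 300x^2 + 260x + 100
image of x^6: 216x^5 + 330x^4 + 720x^3 + 900x^2 + 660x + 222
the matrix is upper triangular; its diagonal is (0, 0, 0, 0, 0, 0, 0)
for a triangular matrix the eigenvalues are the diagonal entries, with algebraic multiplicity their repetition count


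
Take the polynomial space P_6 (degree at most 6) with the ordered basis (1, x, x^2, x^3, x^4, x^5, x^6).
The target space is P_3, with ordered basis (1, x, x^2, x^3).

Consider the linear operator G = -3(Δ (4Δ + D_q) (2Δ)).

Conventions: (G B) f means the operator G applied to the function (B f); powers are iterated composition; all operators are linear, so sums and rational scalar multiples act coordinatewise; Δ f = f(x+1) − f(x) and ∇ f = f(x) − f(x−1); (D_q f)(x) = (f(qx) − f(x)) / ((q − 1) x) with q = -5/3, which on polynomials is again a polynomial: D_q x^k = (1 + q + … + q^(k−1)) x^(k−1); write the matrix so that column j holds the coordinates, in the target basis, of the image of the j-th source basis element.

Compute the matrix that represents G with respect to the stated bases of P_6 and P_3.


the matrix is [[0, 0, 0, -132, -2672/3, -32500/9, -118024/9]; [0, 0, 0, 0, -2032/3, -13040/3, -199576/9]; [0, 0, 0, 0, 0, -3640/3, -40208/3]; [0, 0, 0, 0, 0, 0, -32656/9]] (rows listed top to bottom)

image of 1: 0
image of x: 0
image of x^2: 0
image of x^3: -132
image of x^4: -(2032/3)x - 2672/3
image of x^5: -(3640/3)x^2 - (13040/3)x - 32500/9
image of x^6: -(32656/9)x^3 - (40208/3)x^2 - (199576/9)x - 118024/9
each image's coordinates form column j of the matrix


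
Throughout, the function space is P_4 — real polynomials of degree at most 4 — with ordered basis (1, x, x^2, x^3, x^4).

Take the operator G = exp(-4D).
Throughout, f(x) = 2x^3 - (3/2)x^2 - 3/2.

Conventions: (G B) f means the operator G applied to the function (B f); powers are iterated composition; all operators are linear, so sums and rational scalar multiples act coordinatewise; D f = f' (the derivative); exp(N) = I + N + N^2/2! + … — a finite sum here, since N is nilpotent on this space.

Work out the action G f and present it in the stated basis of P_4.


order-1 term: -24x^2 + 12x
order-2 term: 96x - 24
order-3 term: -128
the series for exp(-4D) f terminates at order 3
exp(-4D) f = 2x^3 - (51/2)x^2 + 108x - 307/2

g(x) = 2x^3 - (51/2)x^2 + 108x - 307/2


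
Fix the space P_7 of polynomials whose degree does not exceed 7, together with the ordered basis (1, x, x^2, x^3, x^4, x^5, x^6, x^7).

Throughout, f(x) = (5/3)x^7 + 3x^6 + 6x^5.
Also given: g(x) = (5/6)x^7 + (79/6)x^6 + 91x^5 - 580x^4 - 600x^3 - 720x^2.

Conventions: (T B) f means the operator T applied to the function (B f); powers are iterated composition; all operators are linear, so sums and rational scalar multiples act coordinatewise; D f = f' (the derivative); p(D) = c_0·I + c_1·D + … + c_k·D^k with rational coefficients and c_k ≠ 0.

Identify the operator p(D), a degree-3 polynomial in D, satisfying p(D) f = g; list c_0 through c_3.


D^0 f = (5/3)x^7 + 3x^6 + 6x^5
D^1 f = (35/3)x^6 + 18x^5 + 30x^4
D^2 f = 70x^5 + 90x^4 + 120x^3
D^3 f = 350x^4 + 360x^3 + 360x^2
matching coefficients of g against c_0 f + c_1 Df + … from the top degree down determines the c_i
solution: c_0 = 1/2, c_1 = 1, c_2 = 1, c_3 = -2

c_0 = 1/2, c_1 = 1, c_2 = 1, c_3 = -2


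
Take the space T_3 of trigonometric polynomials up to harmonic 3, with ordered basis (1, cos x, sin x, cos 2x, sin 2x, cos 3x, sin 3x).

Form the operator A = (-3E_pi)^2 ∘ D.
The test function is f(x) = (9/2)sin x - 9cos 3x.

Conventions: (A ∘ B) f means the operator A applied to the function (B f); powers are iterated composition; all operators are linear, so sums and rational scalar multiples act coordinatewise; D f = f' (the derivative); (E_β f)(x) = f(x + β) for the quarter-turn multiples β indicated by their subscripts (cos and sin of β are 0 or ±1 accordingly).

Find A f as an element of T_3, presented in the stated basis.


the image equals g(x) = (81/2)cos x + 243sin 3x

D f = (9/2)cos x + 27sin 3x
E_pi D f = -(9/2)cos x - 27sin 3x
(-3E_pi) D f = (27/2)cos x + 81sin 3x
E_pi (-3E_pi) D f = -(27/2)cos x - 81sin 3x
(-3E_pi) (-3E_pi) D f = (81/2)cos x + 243sin 3x


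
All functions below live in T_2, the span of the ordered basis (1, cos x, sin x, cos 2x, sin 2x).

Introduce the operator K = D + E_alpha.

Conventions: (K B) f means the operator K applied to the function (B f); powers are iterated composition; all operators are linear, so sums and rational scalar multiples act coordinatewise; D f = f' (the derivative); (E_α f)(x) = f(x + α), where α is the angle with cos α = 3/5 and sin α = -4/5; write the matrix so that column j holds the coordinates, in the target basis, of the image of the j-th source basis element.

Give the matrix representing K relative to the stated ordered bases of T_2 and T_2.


image of 1: 1
image of cos x: (3/5)cos x - (1/5)sin x
image of sin x: (1/5)cos x + (3/5)sin x
image of cos 2x: -(7/25)cos 2x - (26/25)sin 2x
image of sin 2x: (26/25)cos 2x - (7/25)sin 2x
each image's coordinates form column j of the matrix

the matrix is [[1, 0, 0, 0, 0]; [0, 3/5, 1/5, 0, 0]; [0, -1/5, 3/5, 0, 0]; [0, 0, 0, -7/25, 26/25]; [0, 0, 0, -26/25, -7/25]] (rows listed top to bottom)


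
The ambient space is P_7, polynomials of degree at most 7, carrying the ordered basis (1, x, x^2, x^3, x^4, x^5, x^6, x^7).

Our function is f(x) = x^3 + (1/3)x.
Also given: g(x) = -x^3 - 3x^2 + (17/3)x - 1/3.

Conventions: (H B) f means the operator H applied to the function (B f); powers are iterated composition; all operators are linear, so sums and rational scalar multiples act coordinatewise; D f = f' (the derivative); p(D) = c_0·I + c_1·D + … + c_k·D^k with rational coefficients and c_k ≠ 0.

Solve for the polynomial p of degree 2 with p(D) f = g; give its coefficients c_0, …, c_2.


D^0 f = x^3 + (1/3)x
D^1 f = 3x^2 + 1/3
D^2 f = 6x
matching coefficients of g against c_0 f + c_1 Df + … from the top degree down determines the c_i
solution: c_0 = -1, c_1 = -1, c_2 = 1

p(D) = -I − D + D^2, i.e. c_0 = -1, c_1 = -1, c_2 = 1


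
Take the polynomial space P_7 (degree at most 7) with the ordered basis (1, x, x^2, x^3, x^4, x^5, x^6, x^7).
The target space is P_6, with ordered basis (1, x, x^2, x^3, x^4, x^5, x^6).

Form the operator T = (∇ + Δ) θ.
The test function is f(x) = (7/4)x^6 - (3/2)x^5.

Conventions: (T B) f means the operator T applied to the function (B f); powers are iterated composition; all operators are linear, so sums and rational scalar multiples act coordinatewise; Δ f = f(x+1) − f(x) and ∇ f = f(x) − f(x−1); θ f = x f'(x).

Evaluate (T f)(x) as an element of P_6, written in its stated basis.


g(x) = 126x^5 - 75x^4 + 420x^3 - 150x^2 + 126x - 15

θ f = (21/2)x^6 - (15/2)x^5
∇ θ f = 63x^5 - 195x^4 + 285x^3 - (465/2)x^2 + (201/2)x - 18
Δ θ f = 63x^5 + 120x^4 + 135x^3 + (165/2)x^2 + (51/2)x + 3
(∇ + Δ) θ f = 126x^5 - 75x^4 + 420x^3 - 150x^2 + 126x - 15


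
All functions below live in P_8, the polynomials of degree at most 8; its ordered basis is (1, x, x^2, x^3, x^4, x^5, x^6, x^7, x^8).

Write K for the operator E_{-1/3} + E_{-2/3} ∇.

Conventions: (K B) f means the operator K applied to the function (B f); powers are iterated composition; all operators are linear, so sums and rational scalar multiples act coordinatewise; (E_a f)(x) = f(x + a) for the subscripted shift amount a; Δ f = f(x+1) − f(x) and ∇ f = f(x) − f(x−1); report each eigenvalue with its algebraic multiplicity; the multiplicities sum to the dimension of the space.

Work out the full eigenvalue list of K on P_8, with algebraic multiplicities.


image of 1: 1
image of x: x + 2/3
image of x^2: x^2 + (4/3)x - 20/9
image of x^3: x^3 + 2x^2 - (20/3)x + 116/27
image of x^4: x^4 + (8/3)x^3 - (40/3)x^2 + (464/27)x - 608/81
image of x^5: x^5 + (10/3)x^4 - (200/9)x^3 + (1160/27)x^2 - (3040/81)x + 3092/243
image of x^6: x^6 + 4x^5 - (100/3)x^4 + (2320/27)x^3 - (3040/27)x^2 + (6184/81)x - 15560/729
image of x^7: x^7 + (14/3)x^6 - (140/3)x^5 + (4060/27)x^4 - (21280/81)x^3 + (21644/81)x^2 - (108920/729)x + 77996/2187
image of x^8: x^8 + (16/3)x^7 - (560/9)x^6 + (6496/27)x^5 - (42560/81)x^4 + (173152/243)x^3 - (435680/729)x^2 + (623968/2187)x - 390368/6561
the matrix is upper triangular; its diagonal is (1, 1, 1, 1, 1, 1, 1, 1, 1)
for a triangular matrix the eigenvalues are the diagonal entries, with algebraic multiplicity their repetition count

λ = 1 (multiplicity 9)


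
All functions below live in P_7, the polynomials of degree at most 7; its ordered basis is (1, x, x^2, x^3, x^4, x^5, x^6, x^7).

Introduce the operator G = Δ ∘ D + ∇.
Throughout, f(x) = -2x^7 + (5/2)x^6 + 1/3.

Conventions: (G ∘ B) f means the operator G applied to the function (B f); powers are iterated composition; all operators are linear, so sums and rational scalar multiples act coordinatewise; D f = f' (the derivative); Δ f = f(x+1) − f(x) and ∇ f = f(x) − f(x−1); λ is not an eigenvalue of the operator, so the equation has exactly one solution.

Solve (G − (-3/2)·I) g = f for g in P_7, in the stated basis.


write g with unknown coordinates in the stated basis and equate coefficients in (G − (-3/2)·I) g = f
solving from the highest basis element down gives g = -(4/3)x^7 + (71/9)x^6 - (116/9)x^5 + (2390/27)x^4 - (38680/81)x^3 + (66422/81)x^2 - (270176/243)x + 964840/729
check: G g = -(28/3)x^6 + (58/3)x^5 - (1195/9)x^4 + (19340/27)x^3 - (33211/27)x^2 + (135088/81)x - 482339/243
so G g − (-3/2)·g = -2x^7 + (5/2)x^6 + 1/3 = f ✓

the result is g(x) = -(4/3)x^7 + (71/9)x^6 - (116/9)x^5 + (2390/27)x^4 - (38680/81)x^3 + (66422/81)x^2 - (270176/243)x + 964840/729


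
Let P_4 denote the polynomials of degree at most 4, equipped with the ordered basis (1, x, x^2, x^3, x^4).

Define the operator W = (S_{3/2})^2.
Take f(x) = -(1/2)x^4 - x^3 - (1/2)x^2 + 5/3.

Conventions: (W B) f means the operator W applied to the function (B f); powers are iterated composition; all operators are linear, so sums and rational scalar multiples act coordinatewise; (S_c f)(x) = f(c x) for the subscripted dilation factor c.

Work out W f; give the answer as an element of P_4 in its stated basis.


S_{3/2} f = -(81/32)x^4 - (27/8)x^3 - (9/8)x^2 + 5/3
S_{3/2} S_{3/2} f = -(6561/512)x^4 - (729/64)x^3 - (81/32)x^2 + 5/3

the image equals g(x) = -(6561/512)x^4 - (729/64)x^3 - (81/32)x^2 + 5/3


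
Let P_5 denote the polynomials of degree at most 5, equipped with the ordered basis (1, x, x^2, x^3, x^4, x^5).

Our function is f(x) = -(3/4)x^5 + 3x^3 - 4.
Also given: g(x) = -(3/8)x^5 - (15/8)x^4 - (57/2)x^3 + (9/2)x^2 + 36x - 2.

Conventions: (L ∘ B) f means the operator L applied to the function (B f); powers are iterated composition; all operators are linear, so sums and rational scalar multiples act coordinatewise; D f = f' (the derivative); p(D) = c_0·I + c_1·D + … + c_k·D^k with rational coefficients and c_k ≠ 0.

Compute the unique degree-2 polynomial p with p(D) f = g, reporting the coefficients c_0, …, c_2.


D^0 f = -(3/4)x^5 + 3x^3 - 4
D^1 f = -(15/4)x^4 + 9x^2
D^2 f = -15x^3 + 18x
matching coefficients of g against c_0 f + c_1 Df + … from the top degree down determines the c_i
solution: c_0 = 1/2, c_1 = 1/2, c_2 = 2

p(D) = (1/2)·I + (1/2)·D + 2·D^2, i.e. c_0 = 1/2, c_1 = 1/2, c_2 = 2


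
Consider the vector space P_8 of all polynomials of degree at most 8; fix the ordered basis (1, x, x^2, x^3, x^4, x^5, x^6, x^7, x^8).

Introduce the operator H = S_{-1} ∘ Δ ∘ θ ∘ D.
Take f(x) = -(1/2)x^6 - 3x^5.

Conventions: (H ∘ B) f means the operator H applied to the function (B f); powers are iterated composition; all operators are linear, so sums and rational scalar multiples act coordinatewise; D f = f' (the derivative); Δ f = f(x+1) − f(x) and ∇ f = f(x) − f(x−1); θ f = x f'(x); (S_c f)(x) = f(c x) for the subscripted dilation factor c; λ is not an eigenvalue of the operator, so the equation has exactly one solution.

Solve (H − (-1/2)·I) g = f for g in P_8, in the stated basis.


g(x) = -x^6 - 6x^5 + 300x^4 - 1560x^3 - 19560x^2 - 17100x + 90060

write g with unknown coordinates in the stated basis and equate coefficients in (H − (-1/2)·I) g = f
solving from the highest basis element down gives g = -x^6 - 6x^5 + 300x^4 - 1560x^3 - 19560x^2 - 17100x + 90060
check: H g = -150x^4 + 780x^3 + 9780x^2 + 8550x - 45030
so H g − (-1/2)·g = -(1/2)x^6 - 3x^5 = f ✓


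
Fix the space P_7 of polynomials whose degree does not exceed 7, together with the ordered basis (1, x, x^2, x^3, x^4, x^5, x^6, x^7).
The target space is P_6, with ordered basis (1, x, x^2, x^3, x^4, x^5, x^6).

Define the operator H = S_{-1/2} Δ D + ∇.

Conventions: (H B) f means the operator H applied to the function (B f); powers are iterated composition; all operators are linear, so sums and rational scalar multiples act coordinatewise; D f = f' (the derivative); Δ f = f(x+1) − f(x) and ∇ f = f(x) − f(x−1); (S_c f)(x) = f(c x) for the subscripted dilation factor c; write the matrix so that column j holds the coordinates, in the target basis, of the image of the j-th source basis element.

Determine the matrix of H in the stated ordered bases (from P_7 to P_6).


the matrix is [[0, 1, 1, 4, 3, 6, 5, 8]; [0, 0, 2, -6, -2, -15, -9, -28]; [0, 0, 0, 3, -3, 35/2, 0, 189/4]; [0, 0, 0, 0, 4, -25/2, 25/2, -105/2]; [0, 0, 0, 0, 0, 5, -105/8, 665/16]; [0, 0, 0, 0, 0, 0, 6, -357/16]; [0, 0, 0, 0, 0, 0, 0, 7]] (rows listed top to bottom)

image of 1: 0
image of x: 1
image of x^2: 2x + 1
image of x^3: 3x^2 - 6x + 4
image of x^4: 4x^3 - 3x^2 - 2x + 3
image of x^5: 5x^4 - (25/2)x^3 + (35/2)x^2 - 15x + 6
image of x^6: 6x^5 - (105/8)x^4 + (25/2)x^3 - 9x + 5
image of x^7: 7x^6 - (357/16)x^5 + (665/16)x^4 - (105/2)x^3 + (189/4)x^2 - 28x + 8
each image's coordinates form column j of the matrix


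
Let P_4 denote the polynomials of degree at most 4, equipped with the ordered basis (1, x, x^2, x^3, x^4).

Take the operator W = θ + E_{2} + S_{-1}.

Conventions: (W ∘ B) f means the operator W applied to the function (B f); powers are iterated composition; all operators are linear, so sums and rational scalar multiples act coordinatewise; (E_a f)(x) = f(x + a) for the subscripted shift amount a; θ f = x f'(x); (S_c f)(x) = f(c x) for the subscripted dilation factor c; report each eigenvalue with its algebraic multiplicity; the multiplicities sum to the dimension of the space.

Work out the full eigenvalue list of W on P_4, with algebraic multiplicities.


image of 1: 2
image of x: x + 2
image of x^2: 4x^2 + 4x + 4
image of x^3: 3x^3 + 6x^2 + 12x + 8
image of x^4: 6x^4 + 8x^3 + 24x^2 + 32x + 16
the matrix is upper triangular; its diagonal is (2, 1, 4, 3, 6)
for a triangular matrix the eigenvalues are the diagonal entries, with algebraic multiplicity their repetition count

λ = 1 (multiplicity 1), λ = 2 (multiplicity 1), λ = 3 (multiplicity 1), λ = 4 (multiplicity 1), λ = 6 (multiplicity 1)


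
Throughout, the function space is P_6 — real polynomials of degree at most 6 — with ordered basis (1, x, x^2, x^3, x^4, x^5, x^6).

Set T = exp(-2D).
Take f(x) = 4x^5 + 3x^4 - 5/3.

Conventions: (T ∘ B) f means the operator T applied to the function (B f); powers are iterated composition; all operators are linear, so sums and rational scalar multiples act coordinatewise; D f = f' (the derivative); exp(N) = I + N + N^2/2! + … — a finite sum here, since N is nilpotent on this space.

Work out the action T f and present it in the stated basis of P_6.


the image equals g(x) = 4x^5 - 37x^4 + 136x^3 - 248x^2 + 224x - 245/3

order-1 term: -40x^4 - 24x^3
order-2 term: 160x^3 + 72x^2
order-3 term: -320x^2 - 96x
order-4 term: 320x + 48
order-5 term: -128
the series for exp(-2D) f terminates at order 5
exp(-2D) f = 4x^5 - 37x^4 + 136x^3 - 248x^2 + 224x - 245/3


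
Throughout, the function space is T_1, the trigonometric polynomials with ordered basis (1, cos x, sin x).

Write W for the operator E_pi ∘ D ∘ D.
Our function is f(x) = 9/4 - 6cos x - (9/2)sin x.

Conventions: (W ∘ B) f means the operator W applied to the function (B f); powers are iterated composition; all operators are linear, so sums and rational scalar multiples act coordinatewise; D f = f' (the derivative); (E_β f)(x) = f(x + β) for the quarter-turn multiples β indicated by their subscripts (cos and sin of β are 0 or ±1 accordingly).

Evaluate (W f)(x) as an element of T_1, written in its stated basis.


g(x) = -6cos x - (9/2)sin x

D f = -(9/2)cos x + 6sin x
D D f = 6cos x + (9/2)sin x
E_pi D D f = -6cos x - (9/2)sin x


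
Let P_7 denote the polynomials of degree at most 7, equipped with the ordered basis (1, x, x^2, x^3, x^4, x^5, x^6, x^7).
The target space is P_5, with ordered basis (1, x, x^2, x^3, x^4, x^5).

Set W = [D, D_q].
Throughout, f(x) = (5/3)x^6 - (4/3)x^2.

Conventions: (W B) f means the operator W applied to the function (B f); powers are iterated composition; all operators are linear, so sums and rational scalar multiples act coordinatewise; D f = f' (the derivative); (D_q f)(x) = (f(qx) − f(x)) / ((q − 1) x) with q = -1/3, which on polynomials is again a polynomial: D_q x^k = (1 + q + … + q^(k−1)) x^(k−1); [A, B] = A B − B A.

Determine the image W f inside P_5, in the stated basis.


D_q f = (910/729)x^5 - (8/9)x
D D_q f = (4550/729)x^4 - 8/9
D f = 10x^5 - (8/3)x
D_q D f = (610/81)x^4 - 8/3
[D, D_q] f = -(940/729)x^4 + 16/9

the result is g(x) = -(940/729)x^4 + 16/9


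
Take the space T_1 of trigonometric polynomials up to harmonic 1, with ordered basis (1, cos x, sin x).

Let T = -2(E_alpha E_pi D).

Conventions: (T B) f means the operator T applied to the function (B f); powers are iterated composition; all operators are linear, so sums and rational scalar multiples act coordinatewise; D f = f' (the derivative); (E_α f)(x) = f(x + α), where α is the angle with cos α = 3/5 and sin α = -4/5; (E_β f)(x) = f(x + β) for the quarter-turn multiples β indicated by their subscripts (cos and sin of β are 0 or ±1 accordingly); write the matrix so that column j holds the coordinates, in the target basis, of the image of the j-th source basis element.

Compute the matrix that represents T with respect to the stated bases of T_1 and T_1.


image of 1: 0
image of cos x: (8/5)cos x - (6/5)sin x
image of sin x: (6/5)cos x + (8/5)sin x
each image's coordinates form column j of the matrix

the matrix is [[0, 0, 0]; [0, 8/5, 6/5]; [0, -6/5, 8/5]] (rows listed top to bottom)


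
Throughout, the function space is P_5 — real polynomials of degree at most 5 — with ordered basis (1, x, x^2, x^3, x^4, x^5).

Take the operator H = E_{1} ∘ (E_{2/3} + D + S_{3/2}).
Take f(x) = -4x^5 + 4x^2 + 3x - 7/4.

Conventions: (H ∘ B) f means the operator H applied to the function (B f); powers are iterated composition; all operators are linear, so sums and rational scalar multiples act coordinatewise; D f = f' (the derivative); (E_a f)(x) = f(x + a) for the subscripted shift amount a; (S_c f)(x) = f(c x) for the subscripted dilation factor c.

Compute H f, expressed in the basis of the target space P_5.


E_{2/3} f = -4x^5 - (40/3)x^4 - (160/9)x^3 - (212/27)x^2 + (355/81)x + 1459/972
D f = -20x^4 + 8x + 3
S_{3/2} f = -(243/8)x^5 + 9x^2 + (9/2)x - 7/4
(E_{2/3} + D + S_{3/2}) f = -(275/8)x^5 - (100/3)x^4 - (160/9)x^3 + (31/27)x^2 + (2735/162)x + 1337/486
E_{1} (E_{2/3} + D + S_{3/2}) f = -(275/8)x^5 - (4925/24)x^4 - (17815/36)x^3 - (64361/108)x^2 - (219907/648)x - 125785/1944

g(x) = -(275/8)x^5 - (4925/24)x^4 - (17815/36)x^3 - (64361/108)x^2 - (219907/648)x - 125785/1944


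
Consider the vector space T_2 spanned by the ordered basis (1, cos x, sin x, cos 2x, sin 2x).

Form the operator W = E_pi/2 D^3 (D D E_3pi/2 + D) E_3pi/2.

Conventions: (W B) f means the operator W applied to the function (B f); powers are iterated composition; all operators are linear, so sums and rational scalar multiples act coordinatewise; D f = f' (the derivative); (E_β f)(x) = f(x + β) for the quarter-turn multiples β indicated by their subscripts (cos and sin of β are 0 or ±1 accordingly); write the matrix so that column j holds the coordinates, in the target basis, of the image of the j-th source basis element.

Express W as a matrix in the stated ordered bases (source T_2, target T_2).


image of 1: 0
image of cos x: 2cos x
image of sin x: 2sin x
image of cos 2x: 16cos 2x + 32sin 2x
image of sin 2x: -32cos 2x + 16sin 2x
each image's coordinates form column j of the matrix

the matrix is [[0, 0, 0, 0, 0]; [0, 2, 0, 0, 0]; [0, 0, 2, 0, 0]; [0, 0, 0, 16, -32]; [0, 0, 0, 32, 16]] (rows listed top to bottom)


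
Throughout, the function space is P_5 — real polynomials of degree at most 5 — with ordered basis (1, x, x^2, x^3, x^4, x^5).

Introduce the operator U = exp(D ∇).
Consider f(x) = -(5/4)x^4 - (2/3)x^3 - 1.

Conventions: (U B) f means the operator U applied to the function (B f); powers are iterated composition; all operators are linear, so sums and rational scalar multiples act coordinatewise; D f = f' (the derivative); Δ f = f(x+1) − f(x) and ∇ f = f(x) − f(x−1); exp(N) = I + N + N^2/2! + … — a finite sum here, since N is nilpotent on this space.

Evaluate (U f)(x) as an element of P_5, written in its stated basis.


the image equals g(x) = -(5/4)x^4 - (2/3)x^3 - 15x^2 + 11x - 19

order-1 term: -15x^2 + 11x - 3
order-2 term: -15
the series for exp(D ∇) f terminates at order 2
exp(D ∇) f = -(5/4)x^4 - (2/3)x^3 - 15x^2 + 11x - 19


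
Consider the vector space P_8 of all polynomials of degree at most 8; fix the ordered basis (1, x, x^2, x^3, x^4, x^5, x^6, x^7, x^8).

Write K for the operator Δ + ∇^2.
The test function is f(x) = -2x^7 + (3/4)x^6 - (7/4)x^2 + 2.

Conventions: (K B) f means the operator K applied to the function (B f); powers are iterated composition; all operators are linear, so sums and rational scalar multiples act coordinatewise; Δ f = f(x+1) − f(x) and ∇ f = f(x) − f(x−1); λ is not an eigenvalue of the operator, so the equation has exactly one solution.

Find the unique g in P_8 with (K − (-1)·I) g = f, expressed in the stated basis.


the image equals g(x) = -2x^7 + (59/4)x^6 + (75/2)x^5 - (4805/4)x^4 + 6205x^3 + 344x^2 - 79922x + 127844

write g with unknown coordinates in the stated basis and equate coefficients in (K − (-1)·I) g = f
solving from the highest basis element down gives g = -2x^7 + (59/4)x^6 + (75/2)x^5 - (4805/4)x^4 + 6205x^3 + 344x^2 - 79922x + 127844
check: K g = -14x^6 - (75/2)x^5 + (4805/4)x^4 - 6205x^3 - (1383/4)x^2 + 79922x - 127842
so K g − (-1)·g = -2x^7 + (3/4)x^6 - (7/4)x^2 + 2 = f ✓


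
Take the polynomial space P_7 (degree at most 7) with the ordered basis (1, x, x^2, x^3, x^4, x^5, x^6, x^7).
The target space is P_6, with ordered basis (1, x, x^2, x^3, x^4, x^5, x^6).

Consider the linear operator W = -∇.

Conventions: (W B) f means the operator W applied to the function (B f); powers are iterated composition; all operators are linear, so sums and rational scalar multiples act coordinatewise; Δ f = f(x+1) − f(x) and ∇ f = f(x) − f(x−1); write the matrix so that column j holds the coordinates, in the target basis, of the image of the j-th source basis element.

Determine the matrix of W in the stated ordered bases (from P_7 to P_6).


image of 1: 0
image of x: -1
image of x^2: -2x + 1
image of x^3: -3x^2 + 3x - 1
image of x^4: -4x^3 + 6x^2 - 4x + 1
image of x^5: -5x^4 + 10x^3 - 10x^2 + 5x - 1
image of x^6: -6x^5 + 15x^4 - 20x^3 + 15x^2 - 6x + 1
image of x^7: -7x^6 + 21x^5 - 35x^4 + 35x^3 - 21x^2 + 7x - 1
each image's coordinates form column j of the matrix

the matrix is [[0, -1, 1, -1, 1, -1, 1, -1]; [0, 0, -2, 3, -4, 5, -6, 7]; [0, 0, 0, -3, 6, -10, 15, -21]; [0, 0, 0, 0, -4, 10, -20, 35]; [0, 0, 0, 0, 0, -5, 15, -35]; [0, 0, 0, 0, 0, 0, -6, 21]; [0, 0, 0, 0, 0, 0, 0, -7]] (rows listed top to bottom)
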